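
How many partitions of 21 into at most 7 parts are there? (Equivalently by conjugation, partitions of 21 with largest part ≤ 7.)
p(21, parts ≤ 7) = 436

Use the recurrence p(n, m) = p(n, m−1) + p(n−m, m): either the largest part is < m (count p(n, m−1)) or the largest part is exactly m (remove one copy of m, count p(n−m, m)). With p(0, ·) = 1 this gives p(21, parts ≤ 7) = 436. (By conjugating Young diagrams, this also counts partitions of 21 into at most 7 parts.)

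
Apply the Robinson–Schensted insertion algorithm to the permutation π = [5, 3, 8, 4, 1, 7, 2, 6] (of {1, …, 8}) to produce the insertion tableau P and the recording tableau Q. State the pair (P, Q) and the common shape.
P = [1, 2, 6] / [3, 4, 7] / [5, 8];  Q = [1, 3, 6] / [2, 4, 8] / [5, 7];  common shape = (3, 3, 2)

Row-insert the values π_1, π_2, … into P one at a time, bumping the leftmost entry strictly greater than the inserted value down to the next row. The recording tableau Q records, in position (i, j), the step at which that cell was added to P.
  Insert 5 (step 1): P = [5];  Q = [1]
  Insert 3 (step 2): P = [3] / [5];  Q = [1] / [2]
  Insert 8 (step 3): P = [3, 8] / [5];  Q = [1, 3] / [2]
  Insert 4 (step 4): P = [3, 4] / [5, 8];  Q = [1, 3] / [2, 4]
  Insert 1 (step 5): P = [1, 4] / [3, 8] / [5];  Q = [1, 3] / [2, 4] / [5]
  Insert 7 (step 6): P = [1, 4, 7] / [3, 8] / [5];  Q = [1, 3, 6] / [2, 4] / [5]
  Insert 2 (step 7): P = [1, 2, 7] / [3, 4] / [5, 8];  Q = [1, 3, 6] / [2, 4] / [5, 7]
  Insert 6 (step 8): P = [1, 2, 6] / [3, 4, 7] / [5, 8];  Q = [1, 3, 6] / [2, 4, 8] / [5, 7]
Final shape: (3, 3, 2).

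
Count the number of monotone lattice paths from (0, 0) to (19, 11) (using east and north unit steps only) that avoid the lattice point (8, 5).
Number of paths = 38699388

Total paths from (0, 0) to (19, 11): C(30, 19) = 54627300. Paths through (8, 5): (paths (0, 0) → (8, 5)) × (paths (8, 5) → (19, 11)) = C(13, 8) · C(17, 11) = 1287 · 12376 = 15927912. Avoidance count = 54627300 − 15927912 = 38699388.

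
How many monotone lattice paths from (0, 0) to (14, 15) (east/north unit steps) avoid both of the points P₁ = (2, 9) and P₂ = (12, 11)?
Number of paths = 56311020

Inclusion–exclusion. Total paths: C(29, 14) = 77558760. Through P₁: C(11, 2)·C(18, 12) = 1021020. Through P₂: C(23, 12)·C(6, 2) = 20281170. Since P₁ is strictly southwest of P₂, a monotone path through both must visit P₁ then P₂; paths through both = C(11, 2)·C(12, 10)·C(6, 2) = 54450. Avoid both = 77558760 − 1021020 − 20281170 + 54450 = 56311020.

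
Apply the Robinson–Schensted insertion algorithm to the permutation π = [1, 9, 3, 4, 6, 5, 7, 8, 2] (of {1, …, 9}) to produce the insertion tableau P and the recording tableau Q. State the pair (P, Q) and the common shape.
P = [1, 2, 4, 5, 7, 8] / [3] / [6] / [9];  Q = [1, 2, 4, 5, 7, 8] / [3] / [6] / [9];  common shape = (6, 1, 1, 1)

Row-insert the values π_1, π_2, … into P one at a time, bumping the leftmost entry strictly greater than the inserted value down to the next row. The recording tableau Q records, in position (i, j), the step at which that cell was added to P.
  Insert 1 (step 1): P = [1];  Q = [1]
  Insert 9 (step 2): P = [1, 9];  Q = [1, 2]
  Insert 3 (step 3): P = [1, 3] / [9];  Q = [1, 2] / [3]
  Insert 4 (step 4): P = [1, 3, 4] / [9];  Q = [1, 2, 4] / [3]
  Insert 6 (step 5): P = [1, 3, 4, 6] / [9];  Q = [1, 2, 4, 5] / [3]
  Insert 5 (step 6): P = [1, 3, 4, 5] / [6] / [9];  Q = [1, 2, 4, 5] / [3] / [6]
  Insert 7 (step 7): P = [1, 3, 4, 5, 7] / [6] / [9];  Q = [1, 2, 4, 5, 7] / [3] / [6]
  Insert 8 (step 8): P = [1, 3, 4, 5, 7, 8] / [6] / [9];  Q = [1, 2, 4, 5, 7, 8] / [3] / [6]
  Insert 2 (step 9): P = [1, 2, 4, 5, 7, 8] / [3] / [6] / [9];  Q = [1, 2, 4, 5, 7, 8] / [3] / [6] / [9]
Final shape: (6, 1, 1, 1).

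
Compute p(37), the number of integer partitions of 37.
p(37) = 21637

Compute p(n) via the recurrence p(n, m) = p(n, m−1) + p(n−m, m), where p(n, m) counts partitions of n with all parts ≤ m and p(n) = p(n, n). The base cases are p(0, m) = 1 and p(n, 0) = 0 for n > 0. Filling the table yields p(37) = 21637. (Euler's pentagonal recurrence is an alternative.)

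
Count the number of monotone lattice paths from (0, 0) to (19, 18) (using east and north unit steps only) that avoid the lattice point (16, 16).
Number of paths = 11661828000

Total paths from (0, 0) to (19, 18): C(37, 19) = 17672631900. Paths through (16, 16): (paths (0, 0) → (16, 16)) × (paths (16, 16) → (19, 18)) = C(32, 16) · C(5, 3) = 601080390 · 10 = 6010803900. Avoidance count = 17672631900 − 6010803900 = 11661828000.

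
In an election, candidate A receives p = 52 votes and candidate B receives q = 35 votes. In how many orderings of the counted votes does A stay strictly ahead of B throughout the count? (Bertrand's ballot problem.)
Strict-lead orderings = 494161867949019502866138

Total orderings of the 87 votes with 52 for A: C(87, 52) = 2528946030092040985256118. By the Bertrand ballot formula (Cycle Lemma / reflection principle), the number of orderings in which A is strictly ahead of B throughout is (p − q)/(p + q) · C(p + q, p) = (52 − 35)/(52 + 35) · 2528946030092040985256118 = 494161867949019502866138.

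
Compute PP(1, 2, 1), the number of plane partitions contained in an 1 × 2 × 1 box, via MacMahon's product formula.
PP(1, 2, 1) = 3

Evaluate the triple product over i = 1..1, j = 1..2, k = 1..1. The factors are (2/1) · (3/2). The numerators and denominators telescope so the product is an integer; carrying out the multiplication exactly gives PP(1, 2, 1) = 3.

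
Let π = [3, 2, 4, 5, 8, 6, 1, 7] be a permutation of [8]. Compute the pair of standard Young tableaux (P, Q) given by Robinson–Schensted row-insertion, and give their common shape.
P = [1, 4, 5, 6, 7] / [2, 8] / [3];  Q = [1, 3, 4, 5, 8] / [2, 6] / [7];  common shape = (5, 2, 1)

Row-insert the values π_1, π_2, … into P one at a time, bumping the leftmost entry strictly greater than the inserted value down to the next row. The recording tableau Q records, in position (i, j), the step at which that cell was added to P.
  Insert 3 (step 1): P = [3];  Q = [1]
  Insert 2 (step 2): P = [2] / [3];  Q = [1] / [2]
  Insert 4 (step 3): P = [2, 4] / [3];  Q = [1, 3] / [2]
  Insert 5 (step 4): P = [2, 4, 5] / [3];  Q = [1, 3, 4] / [2]
  Insert 8 (step 5): P = [2, 4, 5, 8] / [3];  Q = [1, 3, 4, 5] / [2]
  Insert 6 (step 6): P = [2, 4, 5, 6] / [3, 8];  Q = [1, 3, 4, 5] / [2, 6]
  Insert 1 (step 7): P = [1, 4, 5, 6] / [2, 8] / [3];  Q = [1, 3, 4, 5] / [2, 6] / [7]
  Insert 7 (step 8): P = [1, 4, 5, 6, 7] / [2, 8] / [3];  Q = [1, 3, 4, 5, 8] / [2, 6] / [7]
Final shape: (5, 2, 1).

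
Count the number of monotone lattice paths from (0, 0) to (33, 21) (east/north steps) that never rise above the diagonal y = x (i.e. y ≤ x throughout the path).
Number of paths = 198954083924505

By the reflection principle (André's argument), the number of monotone paths to (33, 21) with n ≤ m that never go above y = x is C(54, 33) − C(54, 34) = 520341450264090 − 321387366339585 = 198954083924505.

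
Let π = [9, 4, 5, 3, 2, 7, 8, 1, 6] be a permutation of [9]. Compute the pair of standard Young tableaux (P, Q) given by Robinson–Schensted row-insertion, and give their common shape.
P = [1, 5, 6, 8] / [2, 7] / [3] / [4] / [9];  Q = [1, 3, 6, 7] / [2, 9] / [4] / [5] / [8];  common shape = (4, 2, 1, 1, 1)

Row-insert the values π_1, π_2, … into P one at a time, bumping the leftmost entry strictly greater than the inserted value down to the next row. The recording tableau Q records, in position (i, j), the step at which that cell was added to P.
  Insert 9 (step 1): P = [9];  Q = [1]
  Insert 4 (step 2): P = [4] / [9];  Q = [1] / [2]
  Insert 5 (step 3): P = [4, 5] / [9];  Q = [1, 3] / [2]
  Insert 3 (step 4): P = [3, 5] / [4] / [9];  Q = [1, 3] / [2] / [4]
  Insert 2 (step 5): P = [2, 5] / [3] / [4] / [9];  Q = [1, 3] / [2] / [4] / [5]
  Insert 7 (step 6): P = [2, 5, 7] / [3] / [4] / [9];  Q = [1, 3, 6] / [2] / [4] / [5]
  Insert 8 (step 7): P = [2, 5, 7, 8] / [3] / [4] / [9];  Q = [1, 3, 6, 7] / [2] / [4] / [5]
  Insert 1 (step 8): P = [1, 5, 7, 8] / [2] / [3] / [4] / [9];  Q = [1, 3, 6, 7] / [2] / [4] / [5] / [8]
  Insert 6 (step 9): P = [1, 5, 6, 8] / [2, 7] / [3] / [4] / [9];  Q = [1, 3, 6, 7] / [2, 9] / [4] / [5] / [8]
Final shape: (4, 2, 1, 1, 1).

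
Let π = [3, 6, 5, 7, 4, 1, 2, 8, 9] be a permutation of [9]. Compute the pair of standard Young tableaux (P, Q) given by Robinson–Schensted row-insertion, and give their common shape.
P = [1, 2, 7, 8, 9] / [3, 4] / [5] / [6];  Q = [1, 2, 4, 8, 9] / [3, 7] / [5] / [6];  common shape = (5, 2, 1, 1)

Row-insert the values π_1, π_2, … into P one at a time, bumping the leftmost entry strictly greater than the inserted value down to the next row. The recording tableau Q records, in position (i, j), the step at which that cell was added to P.
  Insert 3 (step 1): P = [3];  Q = [1]
  Insert 6 (step 2): P = [3, 6];  Q = [1, 2]
  Insert 5 (step 3): P = [3, 5] / [6];  Q = [1, 2] / [3]
  Insert 7 (step 4): P = [3, 5, 7] / [6];  Q = [1, 2, 4] / [3]
  Insert 4 (step 5): P = [3, 4, 7] / [5] / [6];  Q = [1, 2, 4] / [3] / [5]
  Insert 1 (step 6): P = [1, 4, 7] / [3] / [5] / [6];  Q = [1, 2, 4] / [3] / [5] / [6]
  Insert 2 (step 7): P = [1, 2, 7] / [3, 4] / [5] / [6];  Q = [1, 2, 4] / [3, 7] / [5] / [6]
  Insert 8 (step 8): P = [1, 2, 7, 8] / [3, 4] / [5] / [6];  Q = [1, 2, 4, 8] / [3, 7] / [5] / [6]
  Insert 9 (step 9): P = [1, 2, 7, 8, 9] / [3, 4] / [5] / [6];  Q = [1, 2, 4, 8, 9] / [3, 7] / [5] / [6]
Final shape: (5, 2, 1, 1).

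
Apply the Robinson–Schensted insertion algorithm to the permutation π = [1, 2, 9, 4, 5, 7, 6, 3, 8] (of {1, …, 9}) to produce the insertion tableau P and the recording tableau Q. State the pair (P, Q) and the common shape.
P = [1, 2, 3, 5, 6, 8] / [4] / [7] / [9];  Q = [1, 2, 3, 5, 6, 9] / [4] / [7] / [8];  common shape = (6, 1, 1, 1)

Row-insert the values π_1, π_2, … into P one at a time, bumping the leftmost entry strictly greater than the inserted value down to the next row. The recording tableau Q records, in position (i, j), the step at which that cell was added to P.
  Insert 1 (step 1): P = [1];  Q = [1]
  Insert 2 (step 2): P = [1, 2];  Q = [1, 2]
  Insert 9 (step 3): P = [1, 2, 9];  Q = [1, 2, 3]
  Insert 4 (step 4): P = [1, 2, 4] / [9];  Q = [1, 2, 3] / [4]
  Insert 5 (step 5): P = [1, 2, 4, 5] / [9];  Q = [1, 2, 3, 5] / [4]
  Insert 7 (step 6): P = [1, 2, 4, 5, 7] / [9];  Q = [1, 2, 3, 5, 6] / [4]
  Insert 6 (step 7): P = [1, 2, 4, 5, 6] / [7] / [9];  Q = [1, 2, 3, 5, 6] / [4] / [7]
  Insert 3 (step 8): P = [1, 2, 3, 5, 6] / [4] / [7] / [9];  Q = [1, 2, 3, 5, 6] / [4] / [7] / [8]
  Insert 8 (step 9): P = [1, 2, 3, 5, 6, 8] / [4] / [7] / [9];  Q = [1, 2, 3, 5, 6, 9] / [4] / [7] / [8]
Final shape: (6, 1, 1, 1).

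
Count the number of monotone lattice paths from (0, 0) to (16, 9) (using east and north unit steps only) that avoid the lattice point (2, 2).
Number of paths = 1345295

Total paths from (0, 0) to (16, 9): C(25, 16) = 2042975. Paths through (2, 2): (paths (0, 0) → (2, 2)) × (paths (2, 2) → (16, 9)) = C(4, 2) · C(21, 14) = 6 · 116280 = 697680. Avoidance count = 2042975 − 697680 = 1345295.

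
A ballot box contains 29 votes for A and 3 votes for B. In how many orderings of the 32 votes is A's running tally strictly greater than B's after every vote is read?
Strict-lead orderings = 4030

Total orderings of the 32 votes with 29 for A: C(32, 29) = 4960. By the Bertrand ballot formula (Cycle Lemma / reflection principle), the number of orderings in which A is strictly ahead of B throughout is (p − q)/(p + q) · C(p + q, p) = (29 − 3)/(29 + 3) · 4960 = 4030.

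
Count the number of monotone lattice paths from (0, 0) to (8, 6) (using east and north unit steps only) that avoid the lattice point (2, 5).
Number of paths = 2856

Total paths from (0, 0) to (8, 6): C(14, 8) = 3003. Paths through (2, 5): (paths (0, 0) → (2, 5)) × (paths (2, 5) → (8, 6)) = C(7, 2) · C(7, 6) = 21 · 7 = 147. Avoidance count = 3003 − 147 = 2856.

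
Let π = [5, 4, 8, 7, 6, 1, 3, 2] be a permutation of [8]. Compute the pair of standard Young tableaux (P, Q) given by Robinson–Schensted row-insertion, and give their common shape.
P = [1, 2] / [3, 6] / [4, 7] / [5] / [8];  Q = [1, 3] / [2, 4] / [5, 7] / [6] / [8];  common shape = (2, 2, 2, 1, 1)

Row-insert the values π_1, π_2, … into P one at a time, bumping the leftmost entry strictly greater than the inserted value down to the next row. The recording tableau Q records, in position (i, j), the step at which that cell was added to P.
  Insert 5 (step 1): P = [5];  Q = [1]
  Insert 4 (step 2): P = [4] / [5];  Q = [1] / [2]
  Insert 8 (step 3): P = [4, 8] / [5];  Q = [1, 3] / [2]
  Insert 7 (step 4): P = [4, 7] / [5, 8];  Q = [1, 3] / [2, 4]
  Insert 6 (step 5): P = [4, 6] / [5, 7] / [8];  Q = [1, 3] / [2, 4] / [5]
  Insert 1 (step 6): P = [1, 6] / [4, 7] / [5] / [8];  Q = [1, 3] / [2, 4] / [5] / [6]
  Insert 3 (step 7): P = [1, 3] / [4, 6] / [5, 7] / [8];  Q = [1, 3] / [2, 4] / [5, 7] / [6]
  Insert 2 (step 8): P = [1, 2] / [3, 6] / [4, 7] / [5] / [8];  Q = [1, 3] / [2, 4] / [5, 7] / [6] / [8]
Final shape: (2, 2, 2, 1, 1).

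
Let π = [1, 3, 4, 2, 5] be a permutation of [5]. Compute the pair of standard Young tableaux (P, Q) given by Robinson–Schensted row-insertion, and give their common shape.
P = [1, 2, 4, 5] / [3];  Q = [1, 2, 3, 5] / [4];  common shape = (4, 1)

Row-insert the values π_1, π_2, … into P one at a time, bumping the leftmost entry strictly greater than the inserted value down to the next row. The recording tableau Q records, in position (i, j), the step at which that cell was added to P.
  Insert 1 (step 1): P = [1];  Q = [1]
  Insert 3 (step 2): P = [1, 3];  Q = [1, 2]
  Insert 4 (step 3): P = [1, 3, 4];  Q = [1, 2, 3]
  Insert 2 (step 4): P = [1, 2, 4] / [3];  Q = [1, 2, 3] / [4]
  Insert 5 (step 5): P = [1, 2, 4, 5] / [3];  Q = [1, 2, 3, 5] / [4]
Final shape: (4, 1).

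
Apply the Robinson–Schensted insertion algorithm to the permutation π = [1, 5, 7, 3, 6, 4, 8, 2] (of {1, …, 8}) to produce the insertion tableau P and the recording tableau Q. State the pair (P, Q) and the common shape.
P = [1, 2, 4, 8] / [3, 6] / [5] / [7];  Q = [1, 2, 3, 7] / [4, 5] / [6] / [8];  common shape = (4, 2, 1, 1)

Row-insert the values π_1, π_2, … into P one at a time, bumping the leftmost entry strictly greater than the inserted value down to the next row. The recording tableau Q records, in position (i, j), the step at which that cell was added to P.
  Insert 1 (step 1): P = [1];  Q = [1]
  Insert 5 (step 2): P = [1, 5];  Q = [1, 2]
  Insert 7 (step 3): P = [1, 5, 7];  Q = [1, 2, 3]
  Insert 3 (step 4): P = [1, 3, 7] / [5];  Q = [1, 2, 3] / [4]
  Insert 6 (step 5): P = [1, 3, 6] / [5, 7];  Q = [1, 2, 3] / [4, 5]
  Insert 4 (step 6): P = [1, 3, 4] / [5, 6] / [7];  Q = [1, 2, 3] / [4, 5] / [6]
  Insert 8 (step 7): P = [1, 3, 4, 8] / [5, 6] / [7];  Q = [1, 2, 3, 7] / [4, 5] / [6]
  Insert 2 (step 8): P = [1, 2, 4, 8] / [3, 6] / [5] / [7];  Q = [1, 2, 3, 7] / [4, 5] / [6] / [8]
Final shape: (4, 2, 1, 1).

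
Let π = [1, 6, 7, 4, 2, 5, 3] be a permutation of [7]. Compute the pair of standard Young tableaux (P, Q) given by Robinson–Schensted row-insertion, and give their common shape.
P = [1, 2, 3] / [4, 5] / [6, 7];  Q = [1, 2, 3] / [4, 6] / [5, 7];  common shape = (3, 2, 2)

Row-insert the values π_1, π_2, … into P one at a time, bumping the leftmost entry strictly greater than the inserted value down to the next row. The recording tableau Q records, in position (i, j), the step at which that cell was added to P.
  Insert 1 (step 1): P = [1];  Q = [1]
  Insert 6 (step 2): P = [1, 6];  Q = [1, 2]
  Insert 7 (step 3): P = [1, 6, 7];  Q = [1, 2, 3]
  Insert 4 (step 4): P = [1, 4, 7] / [6];  Q = [1, 2, 3] / [4]
  Insert 2 (step 5): P = [1, 2, 7] / [4] / [6];  Q = [1, 2, 3] / [4] / [5]
  Insert 5 (step 6): P = [1, 2, 5] / [4, 7] / [6];  Q = [1, 2, 3] / [4, 6] / [5]
  Insert 3 (step 7): P = [1, 2, 3] / [4, 5] / [6, 7];  Q = [1, 2, 3] / [4, 6] / [5, 7]
Final shape: (3, 2, 2).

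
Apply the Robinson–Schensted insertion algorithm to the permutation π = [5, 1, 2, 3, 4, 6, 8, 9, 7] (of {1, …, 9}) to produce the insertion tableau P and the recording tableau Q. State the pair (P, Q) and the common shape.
P = [1, 2, 3, 4, 6, 7, 9] / [5, 8];  Q = [1, 3, 4, 5, 6, 7, 8] / [2, 9];  common shape = (7, 2)

Row-insert the values π_1, π_2, … into P one at a time, bumping the leftmost entry strictly greater than the inserted value down to the next row. The recording tableau Q records, in position (i, j), the step at which that cell was added to P.
  Insert 5 (step 1): P = [5];  Q = [1]
  Insert 1 (step 2): P = [1] / [5];  Q = [1] / [2]
  Insert 2 (step 3): P = [1, 2] / [5];  Q = [1, 3] / [2]
  Insert 3 (step 4): P = [1, 2, 3] / [5];  Q = [1, 3, 4] / [2]
  Insert 4 (step 5): P = [1, 2, 3, 4] / [5];  Q = [1, 3, 4, 5] / [2]
  Insert 6 (step 6): P = [1, 2, 3, 4, 6] / [5];  Q = [1, 3, 4, 5, 6] / [2]
  Insert 8 (step 7): P = [1, 2, 3, 4, 6, 8] / [5];  Q = [1, 3, 4, 5, 6, 7] / [2]
  Insert 9 (step 8): P = [1, 2, 3, 4, 6, 8, 9] / [5];  Q = [1, 3, 4, 5, 6, 7, 8] / [2]
  Insert 7 (step 9): P = [1, 2, 3, 4, 6, 7, 9] / [5, 8];  Q = [1, 3, 4, 5, 6, 7, 8] / [2, 9]
Final shape: (7, 2).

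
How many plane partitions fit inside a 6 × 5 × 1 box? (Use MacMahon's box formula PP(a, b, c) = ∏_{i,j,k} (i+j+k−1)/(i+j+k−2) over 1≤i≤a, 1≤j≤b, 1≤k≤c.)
PP(6, 5, 1) = 462

Evaluate the triple product over i = 1..6, j = 1..5, k = 1..1. The factors are (2/1) · (3/2) · (4/3) · (5/4) · (6/5) · (3/2) · (4/3) · (5/4) · … (30 factors total). The numerators and denominators telescope so the product is an integer; carrying out the multiplication exactly gives PP(6, 5, 1) = 462.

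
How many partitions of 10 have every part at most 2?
p(10, parts ≤ 2) = 6

Partitions of 10 with all parts ≤ 2: 2+2+2+2+2, 2+2+2+2+1+1, 2+2+2+1+1+1+1, 2+2+1+1+1+1+1+1, 2+1+1+1+1+1+1+1+1, 1+1+1+1+1+1+1+1+1+1. Count = 6.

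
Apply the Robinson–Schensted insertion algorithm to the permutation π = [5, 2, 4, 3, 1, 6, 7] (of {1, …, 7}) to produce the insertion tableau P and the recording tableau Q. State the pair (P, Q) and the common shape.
P = [1, 3, 6, 7] / [2] / [4] / [5];  Q = [1, 3, 6, 7] / [2] / [4] / [5];  common shape = (4, 1, 1, 1)

Row-insert the values π_1, π_2, … into P one at a time, bumping the leftmost entry strictly greater than the inserted value down to the next row. The recording tableau Q records, in position (i, j), the step at which that cell was added to P.
  Insert 5 (step 1): P = [5];  Q = [1]
  Insert 2 (step 2): P = [2] / [5];  Q = [1] / [2]
  Insert 4 (step 3): P = [2, 4] / [5];  Q = [1, 3] / [2]
  Insert 3 (step 4): P = [2, 3] / [4] / [5];  Q = [1, 3] / [2] / [4]
  Insert 1 (step 5): P = [1, 3] / [2] / [4] / [5];  Q = [1, 3] / [2] / [4] / [5]
  Insert 6 (step 6): P = [1, 3, 6] / [2] / [4] / [5];  Q = [1, 3, 6] / [2] / [4] / [5]
  Insert 7 (step 7): P = [1, 3, 6, 7] / [2] / [4] / [5];  Q = [1, 3, 6, 7] / [2] / [4] / [5]
Final shape: (4, 1, 1, 1).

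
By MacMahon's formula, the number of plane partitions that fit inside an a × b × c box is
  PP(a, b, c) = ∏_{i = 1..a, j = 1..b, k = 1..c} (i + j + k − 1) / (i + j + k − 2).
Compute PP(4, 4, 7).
PP(4, 4, 7) = 44537922

Evaluate the triple product over i = 1..4, j = 1..4, k = 1..7. The factors are (2/1) · (3/2) · (4/3) · (5/4) · (6/5) · (7/6) · (8/7) · (3/2) · … (112 factors total). The numerators and denominators telescope so the product is an integer; carrying out the multiplication exactly gives PP(4, 4, 7) = 44537922.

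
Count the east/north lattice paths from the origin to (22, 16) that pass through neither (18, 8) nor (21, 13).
Number of paths = 18104662865

Inclusion–exclusion. Total paths: C(38, 22) = 22239974430. Through P₁: C(26, 18)·C(12, 4) = 773326125. Through P₂: C(34, 21)·C(4, 1) = 3711935040. Since P₁ is strictly southwest of P₂, a monotone path through both must visit P₁ then P₂; paths through both = C(26, 18)·C(8, 3)·C(4, 1) = 349949600. Avoid both = 22239974430 − 773326125 − 3711935040 + 349949600 = 18104662865.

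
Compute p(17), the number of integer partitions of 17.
p(17) = 297

Compute p(n) via the recurrence p(n, m) = p(n, m−1) + p(n−m, m), where p(n, m) counts partitions of n with all parts ≤ m and p(n) = p(n, n). The base cases are p(0, m) = 1 and p(n, 0) = 0 for n > 0. Filling the table yields p(17) = 297. (Euler's pentagonal recurrence is an alternative.)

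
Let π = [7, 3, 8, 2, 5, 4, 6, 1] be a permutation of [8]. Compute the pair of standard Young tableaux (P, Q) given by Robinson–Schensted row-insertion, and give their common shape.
P = [1, 4, 6] / [2, 5] / [3, 8] / [7];  Q = [1, 3, 7] / [2, 5] / [4, 6] / [8];  common shape = (3, 2, 2, 1)

Row-insert the values π_1, π_2, … into P one at a time, bumping the leftmost entry strictly greater than the inserted value down to the next row. The recording tableau Q records, in position (i, j), the step at which that cell was added to P.
  Insert 7 (step 1): P = [7];  Q = [1]
  Insert 3 (step 2): P = [3] / [7];  Q = [1] / [2]
  Insert 8 (step 3): P = [3, 8] / [7];  Q = [1, 3] / [2]
  Insert 2 (step 4): P = [2, 8] / [3] / [7];  Q = [1, 3] / [2] / [4]
  Insert 5 (step 5): P = [2, 5] / [3, 8] / [7];  Q = [1, 3] / [2, 5] / [4]
  Insert 4 (step 6): P = [2, 4] / [3, 5] / [7, 8];  Q = [1, 3] / [2, 5] / [4, 6]
  Insert 6 (step 7): P = [2, 4, 6] / [3, 5] / [7, 8];  Q = [1, 3, 7] / [2, 5] / [4, 6]
  Insert 1 (step 8): P = [1, 4, 6] / [2, 5] / [3, 8] / [7];  Q = [1, 3, 7] / [2, 5] / [4, 6] / [8]
Final shape: (3, 2, 2, 1).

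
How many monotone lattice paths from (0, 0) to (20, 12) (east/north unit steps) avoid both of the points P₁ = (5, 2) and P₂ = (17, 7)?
Number of paths = 145044144

Inclusion–exclusion. Total paths: C(32, 20) = 225792840. Through P₁: C(7, 5)·C(25, 15) = 68643960. Through P₂: C(24, 17)·C(8, 3) = 19381824. Since P₁ is strictly southwest of P₂, a monotone path through both must visit P₁ then P₂; paths through both = C(7, 5)·C(17, 12)·C(8, 3) = 7277088. Avoid both = 225792840 − 68643960 − 19381824 + 7277088 = 145044144.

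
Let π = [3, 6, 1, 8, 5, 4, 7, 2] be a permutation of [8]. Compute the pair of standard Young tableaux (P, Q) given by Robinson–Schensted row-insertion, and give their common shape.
P = [1, 2, 7] / [3, 4, 8] / [5] / [6];  Q = [1, 2, 4] / [3, 5, 7] / [6] / [8];  common shape = (3, 3, 1, 1)

Row-insert the values π_1, π_2, … into P one at a time, bumping the leftmost entry strictly greater than the inserted value down to the next row. The recording tableau Q records, in position (i, j), the step at which that cell was added to P.
  Insert 3 (step 1): P = [3];  Q = [1]
  Insert 6 (step 2): P = [3, 6];  Q = [1, 2]
  Insert 1 (step 3): P = [1, 6] / [3];  Q = [1, 2] / [3]
  Insert 8 (step 4): P = [1, 6, 8] / [3];  Q = [1, 2, 4] / [3]
  Insert 5 (step 5): P = [1, 5, 8] / [3, 6];  Q = [1, 2, 4] / [3, 5]
  Insert 4 (step 6): P = [1, 4, 8] / [3, 5] / [6];  Q = [1, 2, 4] / [3, 5] / [6]
  Insert 7 (step 7): P = [1, 4, 7] / [3, 5, 8] / [6];  Q = [1, 2, 4] / [3, 5, 7] / [6]
  Insert 2 (step 8): P = [1, 2, 7] / [3, 4, 8] / [5] / [6];  Q = [1, 2, 4] / [3, 5, 7] / [6] / [8]
Final shape: (3, 3, 1, 1).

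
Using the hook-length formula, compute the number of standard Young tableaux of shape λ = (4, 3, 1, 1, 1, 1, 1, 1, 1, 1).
# SYT of shape (4, 3, 1, 1, 1, 1, 1, 1, 1, 1) = 9450

Hook-length formula: f^λ = n! / Π hook(c), product over all cells c of the Young diagram. For λ = (4, 3, 1, 1, 1, 1, 1, 1, 1, 1), n = 15 boxes. Hook lengths by row (left-to-right, top-to-bottom): [13, 4, 3, 1]; [11, 2, 1]; [8]; [7]; [6]; [5]; [4]; [3]; [2]; [1]. Product of hooks = 138378240. So f^λ = 15! / 138378240 = 1307674368000 / 138378240 = 9450.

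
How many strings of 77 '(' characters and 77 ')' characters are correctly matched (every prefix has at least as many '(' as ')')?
C_77 = 18793142726809884575211361279087545193250040

These balanced parentheses are counted by the Catalan number C_n = (1/(n + 1)) · C(2n, n). For n = 77: C_77 = (1/78) · C(154, 77) = 1465865132691170996866486179768828525073503120/78 = 18793142726809884575211361279087545193250040.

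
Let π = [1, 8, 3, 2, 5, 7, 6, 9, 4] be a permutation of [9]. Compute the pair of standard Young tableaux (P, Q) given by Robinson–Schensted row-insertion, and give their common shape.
P = [1, 2, 4, 6, 9] / [3, 5] / [7] / [8];  Q = [1, 2, 5, 6, 8] / [3, 7] / [4] / [9];  common shape = (5, 2, 1, 1)

Row-insert the values π_1, π_2, … into P one at a time, bumping the leftmost entry strictly greater than the inserted value down to the next row. The recording tableau Q records, in position (i, j), the step at which that cell was added to P.
  Insert 1 (step 1): P = [1];  Q = [1]
  Insert 8 (step 2): P = [1, 8];  Q = [1, 2]
  Insert 3 (step 3): P = [1, 3] / [8];  Q = [1, 2] / [3]
  Insert 2 (step 4): P = [1, 2] / [3] / [8];  Q = [1, 2] / [3] / [4]
  Insert 5 (step 5): P = [1, 2, 5] / [3] / [8];  Q = [1, 2, 5] / [3] / [4]
  Insert 7 (step 6): P = [1, 2, 5, 7] / [3] / [8];  Q = [1, 2, 5, 6] / [3] / [4]
  Insert 6 (step 7): P = [1, 2, 5, 6] / [3, 7] / [8];  Q = [1, 2, 5, 6] / [3, 7] / [4]
  Insert 9 (step 8): P = [1, 2, 5, 6, 9] / [3, 7] / [8];  Q = [1, 2, 5, 6, 8] / [3, 7] / [4]
  Insert 4 (step 9): P = [1, 2, 4, 6, 9] / [3, 5] / [7] / [8];  Q = [1, 2, 5, 6, 8] / [3, 7] / [4] / [9]
Final shape: (5, 2, 1, 1).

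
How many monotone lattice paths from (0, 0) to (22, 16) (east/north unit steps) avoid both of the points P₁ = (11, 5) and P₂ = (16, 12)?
Number of paths = 13496564664

Inclusion–exclusion. Total paths: C(38, 22) = 22239974430. Through P₁: C(16, 11)·C(22, 11) = 3081326976. Through P₂: C(28, 16)·C(10, 6) = 6388568550. Since P₁ is strictly southwest of P₂, a monotone path through both must visit P₁ then P₂; paths through both = C(16, 11)·C(12, 5)·C(10, 6) = 726485760. Avoid both = 22239974430 − 3081326976 − 6388568550 + 726485760 = 13496564664.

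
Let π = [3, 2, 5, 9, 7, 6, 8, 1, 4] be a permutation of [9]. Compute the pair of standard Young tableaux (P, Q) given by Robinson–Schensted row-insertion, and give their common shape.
P = [1, 4, 6, 8] / [2, 5] / [3, 7] / [9];  Q = [1, 3, 4, 7] / [2, 5] / [6, 9] / [8];  common shape = (4, 2, 2, 1)

Row-insert the values π_1, π_2, … into P one at a time, bumping the leftmost entry strictly greater than the inserted value down to the next row. The recording tableau Q records, in position (i, j), the step at which that cell was added to P.
  Insert 3 (step 1): P = [3];  Q = [1]
  Insert 2 (step 2): P = [2] / [3];  Q = [1] / [2]
  Insert 5 (step 3): P = [2, 5] / [3];  Q = [1, 3] / [2]
  Insert 9 (step 4): P = [2, 5, 9] / [3];  Q = [1, 3, 4] / [2]
  Insert 7 (step 5): P = [2, 5, 7] / [3, 9];  Q = [1, 3, 4] / [2, 5]
  Insert 6 (step 6): P = [2, 5, 6] / [3, 7] / [9];  Q = [1, 3, 4] / [2, 5] / [6]
  Insert 8 (step 7): P = [2, 5, 6, 8] / [3, 7] / [9];  Q = [1, 3, 4, 7] / [2, 5] / [6]
  Insert 1 (step 8): P = [1, 5, 6, 8] / [2, 7] / [3] / [9];  Q = [1, 3, 4, 7] / [2, 5] / [6] / [8]
  Insert 4 (step 9): P = [1, 4, 6, 8] / [2, 5] / [3, 7] / [9];  Q = [1, 3, 4, 7] / [2, 5] / [6, 9] / [8]
Final shape: (4, 2, 2, 1).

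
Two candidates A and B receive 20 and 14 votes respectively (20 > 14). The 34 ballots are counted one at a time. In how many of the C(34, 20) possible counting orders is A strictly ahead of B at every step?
Strict-lead orderings = 245642760

Total orderings of the 34 votes with 20 for A: C(34, 20) = 1391975640. By the Bertrand ballot formula (Cycle Lemma / reflection principle), the number of orderings in which A is strictly ahead of B throughout is (p − q)/(p + q) · C(p + q, p) = (20 − 14)/(20 + 14) · 1391975640 = 245642760.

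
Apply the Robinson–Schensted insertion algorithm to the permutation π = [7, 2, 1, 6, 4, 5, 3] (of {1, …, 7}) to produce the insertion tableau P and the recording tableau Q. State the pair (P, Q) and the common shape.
P = [1, 3, 5] / [2, 4] / [6] / [7];  Q = [1, 4, 6] / [2, 5] / [3] / [7];  common shape = (3, 2, 1, 1)

Row-insert the values π_1, π_2, … into P one at a time, bumping the leftmost entry strictly greater than the inserted value down to the next row. The recording tableau Q records, in position (i, j), the step at which that cell was added to P.
  Insert 7 (step 1): P = [7];  Q = [1]
  Insert 2 (step 2): P = [2] / [7];  Q = [1] / [2]
  Insert 1 (step 3): P = [1] / [2] / [7];  Q = [1] / [2] / [3]
  Insert 6 (step 4): P = [1, 6] / [2] / [7];  Q = [1, 4] / [2] / [3]
  Insert 4 (step 5): P = [1, 4] / [2, 6] / [7];  Q = [1, 4] / [2, 5] / [3]
  Insert 5 (step 6): P = [1, 4, 5] / [2, 6] / [7];  Q = [1, 4, 6] / [2, 5] / [3]
  Insert 3 (step 7): P = [1, 3, 5] / [2, 4] / [6] / [7];  Q = [1, 4, 6] / [2, 5] / [3] / [7]
Final shape: (3, 2, 1, 1).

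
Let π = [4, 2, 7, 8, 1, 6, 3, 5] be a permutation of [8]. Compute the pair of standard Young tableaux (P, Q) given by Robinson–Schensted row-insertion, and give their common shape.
P = [1, 3, 5] / [2, 6, 8] / [4, 7];  Q = [1, 3, 4] / [2, 6, 8] / [5, 7];  common shape = (3, 3, 2)

Row-insert the values π_1, π_2, … into P one at a time, bumping the leftmost entry strictly greater than the inserted value down to the next row. The recording tableau Q records, in position (i, j), the step at which that cell was added to P.
  Insert 4 (step 1): P = [4];  Q = [1]
  Insert 2 (step 2): P = [2] / [4];  Q = [1] / [2]
  Insert 7 (step 3): P = [2, 7] / [4];  Q = [1, 3] / [2]
  Insert 8 (step 4): P = [2, 7, 8] / [4];  Q = [1, 3, 4] / [2]
  Insert 1 (step 5): P = [1, 7, 8] / [2] / [4];  Q = [1, 3, 4] / [2] / [5]
  Insert 6 (step 6): P = [1, 6, 8] / [2, 7] / [4];  Q = [1, 3, 4] / [2, 6] / [5]
  Insert 3 (step 7): P = [1, 3, 8] / [2, 6] / [4, 7];  Q = [1, 3, 4] / [2, 6] / [5, 7]
  Insert 5 (step 8): P = [1, 3, 5] / [2, 6, 8] / [4, 7];  Q = [1, 3, 4] / [2, 6, 8] / [5, 7]
Final shape: (3, 3, 2).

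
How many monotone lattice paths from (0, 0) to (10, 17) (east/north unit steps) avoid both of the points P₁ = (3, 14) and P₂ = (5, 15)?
Number of paths = 8071941

Inclusion–exclusion. Total paths: C(27, 10) = 8436285. Through P₁: C(17, 3)·C(10, 7) = 81600. Through P₂: C(20, 5)·C(7, 5) = 325584. Since P₁ is strictly southwest of P₂, a monotone path through both must visit P₁ then P₂; paths through both = C(17, 3)·C(3, 2)·C(7, 5) = 42840. Avoid both = 8436285 − 81600 − 325584 + 42840 = 8071941.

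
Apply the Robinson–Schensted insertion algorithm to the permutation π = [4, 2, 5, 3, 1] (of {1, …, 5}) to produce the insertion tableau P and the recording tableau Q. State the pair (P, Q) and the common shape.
P = [1, 3] / [2, 5] / [4];  Q = [1, 3] / [2, 4] / [5];  common shape = (2, 2, 1)

Row-insert the values π_1, π_2, … into P one at a time, bumping the leftmost entry strictly greater than the inserted value down to the next row. The recording tableau Q records, in position (i, j), the step at which that cell was added to P.
  Insert 4 (step 1): P = [4];  Q = [1]
  Insert 2 (step 2): P = [2] / [4];  Q = [1] / [2]
  Insert 5 (step 3): P = [2, 5] / [4];  Q = [1, 3] / [2]
  Insert 3 (step 4): P = [2, 3] / [4, 5];  Q = [1, 3] / [2, 4]
  Insert 1 (step 5): P = [1, 3] / [2, 5] / [4];  Q = [1, 3] / [2, 4] / [5]
Final shape: (2, 2, 1).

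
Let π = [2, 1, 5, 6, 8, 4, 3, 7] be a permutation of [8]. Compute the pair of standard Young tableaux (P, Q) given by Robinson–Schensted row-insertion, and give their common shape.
P = [1, 3, 6, 7] / [2, 4, 8] / [5];  Q = [1, 3, 4, 5] / [2, 6, 8] / [7];  common shape = (4, 3, 1)

Row-insert the values π_1, π_2, … into P one at a time, bumping the leftmost entry strictly greater than the inserted value down to the next row. The recording tableau Q records, in position (i, j), the step at which that cell was added to P.
  Insert 2 (step 1): P = [2];  Q = [1]
  Insert 1 (step 2): P = [1] / [2];  Q = [1] / [2]
  Insert 5 (step 3): P = [1, 5] / [2];  Q = [1, 3] / [2]
  Insert 6 (step 4): P = [1, 5, 6] / [2];  Q = [1, 3, 4] / [2]
  Insert 8 (step 5): P = [1, 5, 6, 8] / [2];  Q = [1, 3, 4, 5] / [2]
  Insert 4 (step 6): P = [1, 4, 6, 8] / [2, 5];  Q = [1, 3, 4, 5] / [2, 6]
  Insert 3 (step 7): P = [1, 3, 6, 8] / [2, 4] / [5];  Q = [1, 3, 4, 5] / [2, 6] / [7]
  Insert 7 (step 8): P = [1, 3, 6, 7] / [2, 4, 8] / [5];  Q = [1, 3, 4, 5] / [2, 6, 8] / [7]
Final shape: (4, 3, 1).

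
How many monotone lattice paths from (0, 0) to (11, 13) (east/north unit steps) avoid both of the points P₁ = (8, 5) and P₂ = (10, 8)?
Number of paths = 2098461

Inclusion–exclusion. Total paths: C(24, 11) = 2496144. Through P₁: C(13, 8)·C(11, 3) = 212355. Through P₂: C(18, 10)·C(6, 1) = 262548. Since P₁ is strictly southwest of P₂, a monotone path through both must visit P₁ then P₂; paths through both = C(13, 8)·C(5, 2)·C(6, 1) = 77220. Avoid both = 2496144 − 212355 − 262548 + 77220 = 2098461.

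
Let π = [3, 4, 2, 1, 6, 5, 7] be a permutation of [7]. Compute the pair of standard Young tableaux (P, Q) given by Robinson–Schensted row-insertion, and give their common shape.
P = [1, 4, 5, 7] / [2, 6] / [3];  Q = [1, 2, 5, 7] / [3, 6] / [4];  common shape = (4, 2, 1)

Row-insert the values π_1, π_2, … into P one at a time, bumping the leftmost entry strictly greater than the inserted value down to the next row. The recording tableau Q records, in position (i, j), the step at which that cell was added to P.
  Insert 3 (step 1): P = [3];  Q = [1]
  Insert 4 (step 2): P = [3, 4];  Q = [1, 2]
  Insert 2 (step 3): P = [2, 4] / [3];  Q = [1, 2] / [3]
  Insert 1 (step 4): P = [1, 4] / [2] / [3];  Q = [1, 2] / [3] / [4]
  Insert 6 (step 5): P = [1, 4, 6] / [2] / [3];  Q = [1, 2, 5] / [3] / [4]
  Insert 5 (step 6): P = [1, 4, 5] / [2, 6] / [3];  Q = [1, 2, 5] / [3, 6] / [4]
  Insert 7 (step 7): P = [1, 4, 5, 7] / [2, 6] / [3];  Q = [1, 2, 5, 7] / [3, 6] / [4]
Final shape: (4, 2, 1).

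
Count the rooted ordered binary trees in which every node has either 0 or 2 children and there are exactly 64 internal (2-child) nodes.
C_64 = 368479169875816659479009042713546950

These full binary trees are counted by the Catalan number C_n = (1/(n + 1)) · C(2n, n). For n = 64: C_64 = (1/65) · C(128, 64) = 23951146041928082866135587776380551750/65 = 368479169875816659479009042713546950.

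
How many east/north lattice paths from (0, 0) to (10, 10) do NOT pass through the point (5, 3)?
Number of paths = 140404

Total paths from (0, 0) to (10, 10): C(20, 10) = 184756. Paths through (5, 3): (paths (0, 0) → (5, 3)) × (paths (5, 3) → (10, 10)) = C(8, 5) · C(12, 5) = 56 · 792 = 44352. Avoidance count = 184756 − 44352 = 140404.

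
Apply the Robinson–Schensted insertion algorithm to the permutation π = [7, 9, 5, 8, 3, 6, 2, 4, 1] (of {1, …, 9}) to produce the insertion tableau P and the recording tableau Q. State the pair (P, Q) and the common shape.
P = [1, 4] / [2, 6] / [3, 8] / [5, 9] / [7];  Q = [1, 2] / [3, 4] / [5, 6] / [7, 8] / [9];  common shape = (2, 2, 2, 2, 1)

Row-insert the values π_1, π_2, … into P one at a time, bumping the leftmost entry strictly greater than the inserted value down to the next row. The recording tableau Q records, in position (i, j), the step at which that cell was added to P.
  Insert 7 (step 1): P = [7];  Q = [1]
  Insert 9 (step 2): P = [7, 9];  Q = [1, 2]
  Insert 5 (step 3): P = [5, 9] / [7];  Q = [1, 2] / [3]
  Insert 8 (step 4): P = [5, 8] / [7, 9];  Q = [1, 2] / [3, 4]
  Insert 3 (step 5): P = [3, 8] / [5, 9] / [7];  Q = [1, 2] / [3, 4] / [5]
  Insert 6 (step 6): P = [3, 6] / [5, 8] / [7, 9];  Q = [1, 2] / [3, 4] / [5, 6]
  Insert 2 (step 7): P = [2, 6] / [3, 8] / [5, 9] / [7];  Q = [1, 2] / [3, 4] / [5, 6] / [7]
  Insert 4 (step 8): P = [2, 4] / [3, 6] / [5, 8] / [7, 9];  Q = [1, 2] / [3, 4] / [5, 6] / [7, 8]
  Insert 1 (step 9): P = [1, 4] / [2, 6] / [3, 8] / [5, 9] / [7];  Q = [1, 2] / [3, 4] / [5, 6] / [7, 8] / [9]
Final shape: (2, 2, 2, 2, 1).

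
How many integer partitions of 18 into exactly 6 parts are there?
p(18, 6 parts) = 58

Partitions of n into exactly k parts are in bijection with partitions of n − k into at most k parts (subtract 1 from each part). So p(18, exactly 6) = p(12, parts ≤ 6). Computing via the recurrence p(m, j) = p(m, j−1) + p(m−j, j) gives 58.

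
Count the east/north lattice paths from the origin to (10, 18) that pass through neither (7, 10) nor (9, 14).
Number of paths = 7286840

Inclusion–exclusion. Total paths: C(28, 10) = 13123110. Through P₁: C(17, 7)·C(11, 3) = 3208920. Through P₂: C(23, 9)·C(5, 1) = 4085950. Since P₁ is strictly southwest of P₂, a monotone path through both must visit P₁ then P₂; paths through both = C(17, 7)·C(6, 2)·C(5, 1) = 1458600. Avoid both = 13123110 − 3208920 − 4085950 + 1458600 = 7286840.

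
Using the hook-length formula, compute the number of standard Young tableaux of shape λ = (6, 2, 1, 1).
# SYT of shape (6, 2, 1, 1) = 350

Hook-length formula: f^λ = n! / Π hook(c), product over all cells c of the Young diagram. For λ = (6, 2, 1, 1), n = 10 boxes. Hook lengths by row (left-to-right, top-to-bottom): [9, 6, 4, 3, 2, 1]; [4, 1]; [2]; [1]. Product of hooks = 10368. So f^λ = 10! / 10368 = 3628800 / 10368 = 350.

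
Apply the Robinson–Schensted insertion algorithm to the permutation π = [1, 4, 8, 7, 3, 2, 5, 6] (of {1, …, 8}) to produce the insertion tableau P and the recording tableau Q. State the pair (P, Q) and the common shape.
P = [1, 2, 5, 6] / [3, 7] / [4] / [8];  Q = [1, 2, 3, 8] / [4, 7] / [5] / [6];  common shape = (4, 2, 1, 1)

Row-insert the values π_1, π_2, … into P one at a time, bumping the leftmost entry strictly greater than the inserted value down to the next row. The recording tableau Q records, in position (i, j), the step at which that cell was added to P.
  Insert 1 (step 1): P = [1];  Q = [1]
  Insert 4 (step 2): P = [1, 4];  Q = [1, 2]
  Insert 8 (step 3): P = [1, 4, 8];  Q = [1, 2, 3]
  Insert 7 (step 4): P = [1, 4, 7] / [8];  Q = [1, 2, 3] / [4]
  Insert 3 (step 5): P = [1, 3, 7] / [4] / [8];  Q = [1, 2, 3] / [4] / [5]
  Insert 2 (step 6): P = [1, 2, 7] / [3] / [4] / [8];  Q = [1, 2, 3] / [4] / [5] / [6]
  Insert 5 (step 7): P = [1, 2, 5] / [3, 7] / [4] / [8];  Q = [1, 2, 3] / [4, 7] / [5] / [6]
  Insert 6 (step 8): P = [1, 2, 5, 6] / [3, 7] / [4] / [8];  Q = [1, 2, 3, 8] / [4, 7] / [5] / [6]
Final shape: (4, 2, 1, 1).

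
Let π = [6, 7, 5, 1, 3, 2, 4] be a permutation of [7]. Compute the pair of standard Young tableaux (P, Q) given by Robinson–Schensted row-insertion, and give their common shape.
P = [1, 2, 4] / [3, 7] / [5] / [6];  Q = [1, 2, 7] / [3, 5] / [4] / [6];  common shape = (3, 2, 1, 1)

Row-insert the values π_1, π_2, … into P one at a time, bumping the leftmost entry strictly greater than the inserted value down to the next row. The recording tableau Q records, in position (i, j), the step at which that cell was added to P.
  Insert 6 (step 1): P = [6];  Q = [1]
  Insert 7 (step 2): P = [6, 7];  Q = [1, 2]
  Insert 5 (step 3): P = [5, 7] / [6];  Q = [1, 2] / [3]
  Insert 1 (step 4): P = [1, 7] / [5] / [6];  Q = [1, 2] / [3] / [4]
  Insert 3 (step 5): P = [1, 3] / [5, 7] / [6];  Q = [1, 2] / [3, 5] / [4]
  Insert 2 (step 6): P = [1, 2] / [3, 7] / [5] / [6];  Q = [1, 2] / [3, 5] / [4] / [6]
  Insert 4 (step 7): P = [1, 2, 4] / [3, 7] / [5] / [6];  Q = [1, 2, 7] / [3, 5] / [4] / [6]
Final shape: (3, 2, 1, 1).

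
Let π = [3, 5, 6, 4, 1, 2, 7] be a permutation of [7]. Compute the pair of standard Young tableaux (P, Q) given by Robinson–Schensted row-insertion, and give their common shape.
P = [1, 2, 6, 7] / [3, 4] / [5];  Q = [1, 2, 3, 7] / [4, 6] / [5];  common shape = (4, 2, 1)

Row-insert the values π_1, π_2, … into P one at a time, bumping the leftmost entry strictly greater than the inserted value down to the next row. The recording tableau Q records, in position (i, j), the step at which that cell was added to P.
  Insert 3 (step 1): P = [3];  Q = [1]
  Insert 5 (step 2): P = [3, 5];  Q = [1, 2]
  Insert 6 (step 3): P = [3, 5, 6];  Q = [1, 2, 3]
  Insert 4 (step 4): P = [3, 4, 6] / [5];  Q = [1, 2, 3] / [4]
  Insert 1 (step 5): P = [1, 4, 6] / [3] / [5];  Q = [1, 2, 3] / [4] / [5]
  Insert 2 (step 6): P = [1, 2, 6] / [3, 4] / [5];  Q = [1, 2, 3] / [4, 6] / [5]
  Insert 7 (step 7): P = [1, 2, 6, 7] / [3, 4] / [5];  Q = [1, 2, 3, 7] / [4, 6] / [5]
Final shape: (4, 2, 1).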